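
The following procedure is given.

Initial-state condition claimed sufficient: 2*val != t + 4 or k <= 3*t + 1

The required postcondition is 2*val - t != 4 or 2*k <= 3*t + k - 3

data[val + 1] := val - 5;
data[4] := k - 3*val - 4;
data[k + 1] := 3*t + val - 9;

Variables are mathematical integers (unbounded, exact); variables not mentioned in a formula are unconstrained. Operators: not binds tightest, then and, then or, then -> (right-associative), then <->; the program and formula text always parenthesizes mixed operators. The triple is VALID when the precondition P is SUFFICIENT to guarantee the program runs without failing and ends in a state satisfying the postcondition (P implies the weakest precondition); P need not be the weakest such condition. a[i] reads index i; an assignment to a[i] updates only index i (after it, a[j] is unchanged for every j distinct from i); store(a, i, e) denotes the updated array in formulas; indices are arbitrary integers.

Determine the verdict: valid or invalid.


Working backward. After the program, the postcondition 2*val - t != 4 or 2*k <= 3*t + k - 3 must hold; in canonical form it is 2*val != t + 4 or k <= 3*t - 3.
Before data[k + 1] := 3*t + val - 9: 2*val != t + 4 or k <= 3*t - 3
Before data[4] := k - 3*val - 4: 2*val != t + 4 or k <= 3*t - 3
Before data[val + 1] := val - 5: 2*val != t + 4 or k <= 3*t - 3
The weakest precondition is 2*val != t + 4 or k <= 3*t - 3.
Check whether 2*val != t + 4 or k <= 3*t + 1 implies it.
Countermodel: at the initial state k = -11, t = -4, val = 0, the precondition holds but the weakest precondition fails.
Answer: invalid


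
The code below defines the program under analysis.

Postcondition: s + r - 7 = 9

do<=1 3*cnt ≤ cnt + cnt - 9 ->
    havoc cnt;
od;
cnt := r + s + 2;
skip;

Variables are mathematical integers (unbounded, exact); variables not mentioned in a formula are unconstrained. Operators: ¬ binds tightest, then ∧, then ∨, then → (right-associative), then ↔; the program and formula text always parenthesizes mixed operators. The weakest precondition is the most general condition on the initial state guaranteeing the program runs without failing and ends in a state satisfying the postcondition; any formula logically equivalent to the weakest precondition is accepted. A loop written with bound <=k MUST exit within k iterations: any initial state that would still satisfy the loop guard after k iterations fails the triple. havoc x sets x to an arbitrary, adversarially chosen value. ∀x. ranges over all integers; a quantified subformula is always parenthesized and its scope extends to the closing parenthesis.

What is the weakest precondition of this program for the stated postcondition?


Working backward. After the program, the postcondition s + r - 7 = 9 must hold; in canonical form it is r + s = 16.
Before skip: r + s = 16
Before cnt := r + s + 2: r + s = 16
Before the loop (bound <=1), unroll the exhaustion recursion (WP_0 = exit-now case; WP_j = one more guarded iteration, up to j = 1):
  WP_0: (¬(cnt ≤ -9)) ∧ r + s = 16
  WP_1: (cnt ≤ -9 → (∀cnt_1. ((¬(cnt_1 ≤ -9)) ∧ r + s = 16))) ∧ ((¬(cnt ≤ -9)) → r + s = 16)
So before the loop: (cnt ≤ -9 → (∀cnt_1. ((¬(cnt_1 ≤ -9)) ∧ r + s = 16))) ∧ ((¬(cnt ≤ -9)) → r + s = 16)
Answer: WP = (cnt ≤ -9 → (∀cnt_1. ((¬(cnt_1 ≤ -9)) ∧ r + s = 16))) ∧ ((¬(cnt ≤ -9)) → r + s = 16)


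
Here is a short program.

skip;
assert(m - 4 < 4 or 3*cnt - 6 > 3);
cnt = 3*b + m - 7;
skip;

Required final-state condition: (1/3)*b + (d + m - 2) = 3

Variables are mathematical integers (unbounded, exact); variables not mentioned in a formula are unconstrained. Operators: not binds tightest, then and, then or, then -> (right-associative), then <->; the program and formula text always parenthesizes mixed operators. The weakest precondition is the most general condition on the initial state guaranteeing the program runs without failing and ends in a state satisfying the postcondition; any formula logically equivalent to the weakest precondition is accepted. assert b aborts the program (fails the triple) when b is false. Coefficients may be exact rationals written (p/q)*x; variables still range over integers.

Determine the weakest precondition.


Working backward. After the program, the postcondition (1/3)*b + (d + m - 2) = 3 must hold; in canonical form it is (1/3)*b + d + m = 5.
Before skip: (1/3)*b + d + m = 5
Before cnt := 3*b + m - 7: (1/3)*b + d + m = 5
Before assert m - 4 < 4 or 3*cnt - 6 > 3: (m < 8 or 3*cnt > 9) and (1/3)*b + d + m = 5
Before skip: (m < 8 or 3*cnt > 9) and (1/3)*b + d + m = 5
Answer: WP = (m < 8 or 3*cnt > 9) and (1/3)*b + d + m = 5


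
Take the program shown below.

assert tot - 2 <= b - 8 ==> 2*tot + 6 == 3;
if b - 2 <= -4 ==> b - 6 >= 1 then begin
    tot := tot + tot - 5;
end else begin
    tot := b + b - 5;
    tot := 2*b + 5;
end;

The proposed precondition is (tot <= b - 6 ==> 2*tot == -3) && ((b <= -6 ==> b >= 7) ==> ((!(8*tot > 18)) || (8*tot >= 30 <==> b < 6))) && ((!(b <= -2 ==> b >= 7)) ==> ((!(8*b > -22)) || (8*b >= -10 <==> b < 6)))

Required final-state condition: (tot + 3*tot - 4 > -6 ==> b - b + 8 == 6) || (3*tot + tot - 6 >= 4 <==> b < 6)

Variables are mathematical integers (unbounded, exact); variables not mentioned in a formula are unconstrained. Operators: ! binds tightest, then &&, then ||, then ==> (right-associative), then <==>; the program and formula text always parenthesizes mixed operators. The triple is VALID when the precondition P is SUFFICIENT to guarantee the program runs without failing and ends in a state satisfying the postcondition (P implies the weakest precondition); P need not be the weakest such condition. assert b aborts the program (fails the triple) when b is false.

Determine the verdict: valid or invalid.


Working backward. After the program, the postcondition (tot + 3*tot - 4 > -6 ==> b - b + 8 == 6) || (3*tot + tot - 6 >= 4 <==> b < 6) must hold; in canonical form it is (!(4*tot > -2)) || (4*tot >= 10 <==> b < 6).
Then branch requires (!(8*tot > 18)) || (8*tot >= 30 <==> b < 6); else branch requires (!(8*b > -22)) || (8*b >= -10 <==> b < 6).
Before the if: ((b <= -2 ==> b >= 7) ==> ((!(8*tot > 18)) || (8*tot >= 30 <==> b < 6))) && ((!(b <= -2 ==> b >= 7)) ==> ((!(8*b > -22)) || (8*b >= -10 <==> b < 6)))
Before assert tot - 2 <= b - 8 ==> 2*tot + 6 == 3: (tot <= b - 6 ==> 2*tot == -3) && ((b <= -2 ==> b >= 7) ==> ((!(8*tot > 18)) || (8*tot >= 30 <==> b < 6))) && ((!(b <= -2 ==> b >= 7)) ==> ((!(8*b > -22)) || (8*b >= -10 <==> b < 6)))
The weakest precondition is (tot <= b - 6 ==> 2*tot == -3) && ((b <= -2 ==> b >= 7) ==> ((!(8*tot > 18)) || (8*tot >= 30 <==> b < 6))) && ((!(b <= -2 ==> b >= 7)) ==> ((!(8*b > -22)) || (8*b >= -10 <==> b < 6))).
Check whether (tot <= b - 6 ==> 2*tot == -3) && ((b <= -6 ==> b >= 7) ==> ((!(8*tot > 18)) || (8*tot >= 30 <==> b < 6))) && ((!(b <= -2 ==> b >= 7)) ==> ((!(8*b > -22)) || (8*b >= -10 <==> b < 6))) implies it.
Every state satisfying the precondition satisfies the weakest precondition: the implication holds.
Answer: valid


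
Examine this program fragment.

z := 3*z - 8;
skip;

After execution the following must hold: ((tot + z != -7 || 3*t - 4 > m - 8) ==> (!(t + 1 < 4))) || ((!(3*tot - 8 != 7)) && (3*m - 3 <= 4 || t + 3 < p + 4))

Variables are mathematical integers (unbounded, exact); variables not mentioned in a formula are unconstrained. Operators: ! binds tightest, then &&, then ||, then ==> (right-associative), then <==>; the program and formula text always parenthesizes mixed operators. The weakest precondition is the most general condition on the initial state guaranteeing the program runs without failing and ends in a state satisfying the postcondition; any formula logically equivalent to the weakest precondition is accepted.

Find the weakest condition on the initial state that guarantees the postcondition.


Working backward. After the program, the postcondition ((tot + z != -7 || 3*t - 4 > m - 8) ==> (!(t + 1 < 4))) || ((!(3*tot - 8 != 7)) && (3*m - 3 <= 4 || t + 3 < p + 4)) must hold; in canonical form it is ((tot + z != -7 || 3*t > m - 4) ==> (!(t < 3))) || ((!(3*tot != 15)) && (3*m <= 7 || t < p + 1)).
Before skip: ((tot + z != -7 || 3*t > m - 4) ==> (!(t < 3))) || ((!(3*tot != 15)) && (3*m <= 7 || t < p + 1))
Before z := 3*z - 8: ((tot + 3*z != 1 || 3*t > m - 4) ==> (!(t < 3))) || ((!(3*tot != 15)) && (3*m <= 7 || t < p + 1))
Answer: WP = ((tot + 3*z != 1 || 3*t > m - 4) ==> (!(t < 3))) || ((!(3*tot != 15)) && (3*m <= 7 || t < p + 1))


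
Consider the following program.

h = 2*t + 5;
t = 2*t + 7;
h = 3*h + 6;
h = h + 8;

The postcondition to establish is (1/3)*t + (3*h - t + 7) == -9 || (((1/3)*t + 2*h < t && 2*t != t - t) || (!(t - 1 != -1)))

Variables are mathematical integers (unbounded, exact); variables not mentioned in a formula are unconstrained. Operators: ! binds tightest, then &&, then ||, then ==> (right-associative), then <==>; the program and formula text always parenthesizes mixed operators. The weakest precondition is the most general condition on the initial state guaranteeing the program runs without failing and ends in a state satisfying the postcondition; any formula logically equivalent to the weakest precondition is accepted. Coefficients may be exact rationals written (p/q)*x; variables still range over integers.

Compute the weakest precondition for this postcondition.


Working backward. After the program, the postcondition (1/3)*t + (3*h - t + 7) == -9 || (((1/3)*t + 2*h < t && 2*t != t - t) || (!(t - 1 != -1))) must hold; in canonical form it is 3*h == (2/3)*t - 16 || (2*h < (2/3)*t && 2*t != 0) || (!(t != 0)).
Before h := h + 8: 3*h == (2/3)*t - 40 || (2*h < (2/3)*t - 16 && 2*t != 0) || (!(t != 0))
Before h := 3*h + 6: 9*h == (2/3)*t - 58 || (6*h < (2/3)*t - 28 && 2*t != 0) || (!(t != 0))
Before t := 2*t + 7: 9*h == (4/3)*t - 160/3 || (6*h < (4/3)*t - 70/3 && 4*t != -14) || (!(2*t != -7))
Before h := 2*t + 5: (50/3)*t == -295/3 || ((32/3)*t < -160/3 && 4*t != -14) || (!(2*t != -7))
Answer: WP = (50/3)*t == -295/3 || ((32/3)*t < -160/3 && 4*t != -14) || (!(2*t != -7))


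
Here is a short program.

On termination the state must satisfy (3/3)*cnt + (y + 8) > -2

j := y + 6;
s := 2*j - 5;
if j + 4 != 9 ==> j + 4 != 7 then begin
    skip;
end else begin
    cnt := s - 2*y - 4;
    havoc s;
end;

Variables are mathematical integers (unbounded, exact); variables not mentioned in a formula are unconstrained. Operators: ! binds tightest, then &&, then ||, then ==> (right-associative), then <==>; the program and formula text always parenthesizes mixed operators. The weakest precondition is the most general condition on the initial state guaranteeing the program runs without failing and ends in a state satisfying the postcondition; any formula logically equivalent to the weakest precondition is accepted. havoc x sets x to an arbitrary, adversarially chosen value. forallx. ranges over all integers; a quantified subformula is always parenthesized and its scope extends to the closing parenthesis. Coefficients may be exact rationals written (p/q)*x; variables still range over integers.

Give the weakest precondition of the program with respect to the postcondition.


Working backward. After the program, the postcondition (3/3)*cnt + (y + 8) > -2 must hold; in canonical form it is cnt + y > -10.
Then branch requires cnt + y > -10; else branch requires s > y - 6.
Before the if: ((j != 5 ==> j != 3) ==> cnt + y > -10) && ((!(j != 5 ==> j != 3)) ==> s > y - 6)
Before s := 2*j - 5: ((j != 5 ==> j != 3) ==> cnt + y > -10) && ((!(j != 5 ==> j != 3)) ==> 2*j > y - 1)
Before j := y + 6: ((y != -1 ==> y != -3) ==> cnt + y > -10) && ((!(y != -1 ==> y != -3)) ==> y > -13)
Answer: WP = ((y != -1 ==> y != -3) ==> cnt + y > -10) && ((!(y != -1 ==> y != -3)) ==> y > -13)


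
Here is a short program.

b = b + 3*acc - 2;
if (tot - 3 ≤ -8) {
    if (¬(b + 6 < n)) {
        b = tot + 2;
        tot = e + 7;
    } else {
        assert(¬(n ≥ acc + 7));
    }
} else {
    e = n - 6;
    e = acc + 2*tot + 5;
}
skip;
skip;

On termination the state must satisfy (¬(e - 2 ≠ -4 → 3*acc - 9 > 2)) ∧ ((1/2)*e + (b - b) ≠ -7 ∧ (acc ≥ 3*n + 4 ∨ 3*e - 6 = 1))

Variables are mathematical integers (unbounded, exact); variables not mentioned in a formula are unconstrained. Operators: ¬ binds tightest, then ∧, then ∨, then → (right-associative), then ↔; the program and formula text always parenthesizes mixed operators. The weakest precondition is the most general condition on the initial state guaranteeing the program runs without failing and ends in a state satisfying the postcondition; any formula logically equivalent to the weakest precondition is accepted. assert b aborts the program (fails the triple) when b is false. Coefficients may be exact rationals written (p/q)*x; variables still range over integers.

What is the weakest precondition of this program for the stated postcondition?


Working backward. After the program, the postcondition (¬(e - 2 ≠ -4 → 3*acc - 9 > 2)) ∧ ((1/2)*e + (b - b) ≠ -7 ∧ (acc ≥ 3*n + 4 ∨ 3*e - 6 = 1)) must hold; in canonical form it is (¬(e ≠ -2 → 3*acc > 11)) ∧ (1/2)*e ≠ -7 ∧ (acc ≥ 3*n + 4 ∨ 3*e = 7).
Before skip: (¬(e ≠ -2 → 3*acc > 11)) ∧ (1/2)*e ≠ -7 ∧ (acc ≥ 3*n + 4 ∨ 3*e = 7)
Before skip: (¬(e ≠ -2 → 3*acc > 11)) ∧ (1/2)*e ≠ -7 ∧ (acc ≥ 3*n + 4 ∨ 3*e = 7)
Then branch requires ((¬(b < n - 6)) → ((¬(e ≠ -2 → 3*acc > 11)) ∧ (1/2)*e ≠ -7 ∧ (acc ≥ 3*n + 4 ∨ 3*e = 7))) ∧ (b < n - 6 → ((¬(n ≥ acc + 7)) ∧ (¬(e ≠ -2 → 3*acc > 11)) ∧ (1/2)*e ≠ -7 ∧ (acc ≥ 3*n + 4 ∨ 3*e = 7))); else branch requires (¬(acc + 2*tot ≠ -7 → 3*acc > 11)) ∧ (1/2)*acc + tot ≠ -19/2 ∧ (acc ≥ 3*n + 4 ∨ 3*acc + 6*tot = -8).
Before the if: (tot ≤ -5 → (((¬(b < n - 6)) → ((¬(e ≠ -2 → 3*acc > 11)) ∧ (1/2)*e ≠ -7 ∧ (acc ≥ 3*n + 4 ∨ 3*e = 7))) ∧ (b < n - 6 → ((¬(n ≥ acc + 7)) ∧ (¬(e ≠ -2 → 3*acc > 11)) ∧ (1/2)*e ≠ -7 ∧ (acc ≥ 3*n + 4 ∨ 3*e = 7))))) ∧ ((¬(tot ≤ -5)) → ((¬(acc + 2*tot ≠ -7 → 3*acc > 11)) ∧ (1/2)*acc + tot ≠ -19/2 ∧ (acc ≥ 3*n + 4 ∨ 3*acc + 6*tot = -8)))
Before b := b + 3*acc - 2: (tot ≤ -5 → (((¬(3*acc + b < n - 4)) → ((¬(e ≠ -2 → 3*acc > 11)) ∧ (1/2)*e ≠ -7 ∧ (acc ≥ 3*n + 4 ∨ 3*e = 7))) ∧ (3*acc + b < n - 4 → ((¬(n ≥ acc + 7)) ∧ (¬(e ≠ -2 → 3*acc > 11)) ∧ (1/2)*e ≠ -7 ∧ (acc ≥ 3*n + 4 ∨ 3*e = 7))))) ∧ ((¬(tot ≤ -5)) → ((¬(acc + 2*tot ≠ -7 → 3*acc > 11)) ∧ (1/2)*acc + tot ≠ -19/2 ∧ (acc ≥ 3*n + 4 ∨ 3*acc + 6*tot = -8)))
Answer: WP = (tot ≤ -5 → (((¬(3*acc + b < n - 4)) → ((¬(e ≠ -2 → 3*acc > 11)) ∧ (1/2)*e ≠ -7 ∧ (acc ≥ 3*n + 4 ∨ 3*e = 7))) ∧ (3*acc + b < n - 4 → ((¬(n ≥ acc + 7)) ∧ (¬(e ≠ -2 → 3*acc > 11)) ∧ (1/2)*e ≠ -7 ∧ (acc ≥ 3*n + 4 ∨ 3*e = 7))))) ∧ ((¬(tot ≤ -5)) → ((¬(acc + 2*tot ≠ -7 → 3*acc > 11)) ∧ (1/2)*acc + tot ≠ -19/2 ∧ (acc ≥ 3*n + 4 ∨ 3*acc + 6*tot = -8)))


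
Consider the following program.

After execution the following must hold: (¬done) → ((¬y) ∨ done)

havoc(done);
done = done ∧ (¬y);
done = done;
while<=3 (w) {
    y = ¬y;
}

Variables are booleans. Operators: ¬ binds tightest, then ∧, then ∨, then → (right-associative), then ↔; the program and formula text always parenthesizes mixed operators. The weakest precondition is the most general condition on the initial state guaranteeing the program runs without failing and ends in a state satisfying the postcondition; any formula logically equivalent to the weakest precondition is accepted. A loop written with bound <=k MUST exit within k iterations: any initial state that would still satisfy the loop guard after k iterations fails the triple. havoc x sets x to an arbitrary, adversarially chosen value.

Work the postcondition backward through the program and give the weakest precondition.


Working backward. After the program, (¬done) → ((¬y) ∨ done) must hold.
Before the loop (bound <=3), unroll the exhaustion recursion (WP_0 = exit-now case; WP_j = one more guarded iteration, up to j = 3):
  WP_0: (¬w) ∧ ((¬done) → ((¬y) ∨ done))
  WP_1: (w → ((¬w) ∧ ((¬done) → (y ∨ done)))) ∧ ((¬w) → ((¬done) → ((¬y) ∨ done)))
  WP_2: (w → ((w → ((¬w) ∧ ((¬done) → ((¬y) ∨ done)))) ∧ ((¬w) → ((¬done) → (y ∨ done))))) ∧ ((¬w) → ((¬done) → ((¬y) ∨ done)))
  WP_3: (w → ((w → ((w → ((¬w) ∧ ((¬done) → (y ∨ done)))) ∧ ((¬w) → ((¬done) → ((¬y) ∨ done))))) ∧ ((¬w) → ((¬done) → (y ∨ done))))) ∧ ((¬w) → ((¬done) → ((¬y) ∨ done)))
So before the loop: (w → ((w → ((w → ((¬w) ∧ ((¬done) → (y ∨ done)))) ∧ ((¬w) → ((¬done) → ((¬y) ∨ done))))) ∧ ((¬w) → ((¬done) → (y ∨ done))))) ∧ ((¬w) → ((¬done) → ((¬y) ∨ done)))
Before done := done: (w → ((w → ((w → ((¬w) ∧ ((¬done) → (y ∨ done)))) ∧ ((¬w) → ((¬done) → ((¬y) ∨ done))))) ∧ ((¬w) → ((¬done) → (y ∨ done))))) ∧ ((¬w) → ((¬done) → ((¬y) ∨ done)))
Before done := done ∧ (¬y): (w → ((w → ((w → ((¬w) ∧ ((¬(done ∧ (¬y))) → (y ∨ (done ∧ (¬y)))))) ∧ ((¬w) → ((¬(done ∧ (¬y))) → ((¬y) ∨ (done ∧ (¬y))))))) ∧ ((¬w) → ((¬(done ∧ (¬y))) → (y ∨ (done ∧ (¬y))))))) ∧ ((¬w) → ((¬(done ∧ (¬y))) → ((¬y) ∨ (done ∧ (¬y)))))
Before havoc done: (w → (w → ((w → (¬w)) ∧ ((¬w) → (y → (¬y)))))) ∧ ((¬w) → (y → (¬y))) ∧ (w → ((w → ((w → ((¬w) ∧ y)) ∧ ((¬w) → (¬y)))) ∧ ((¬w) → y))) ∧ ((¬w) → (¬y))
Answer: WP = (w → (w → ((w → (¬w)) ∧ ((¬w) → (y → (¬y)))))) ∧ ((¬w) → (y → (¬y))) ∧ (w → ((w → ((w → ((¬w) ∧ y)) ∧ ((¬w) → (¬y)))) ∧ ((¬w) → y))) ∧ ((¬w) → (¬y))


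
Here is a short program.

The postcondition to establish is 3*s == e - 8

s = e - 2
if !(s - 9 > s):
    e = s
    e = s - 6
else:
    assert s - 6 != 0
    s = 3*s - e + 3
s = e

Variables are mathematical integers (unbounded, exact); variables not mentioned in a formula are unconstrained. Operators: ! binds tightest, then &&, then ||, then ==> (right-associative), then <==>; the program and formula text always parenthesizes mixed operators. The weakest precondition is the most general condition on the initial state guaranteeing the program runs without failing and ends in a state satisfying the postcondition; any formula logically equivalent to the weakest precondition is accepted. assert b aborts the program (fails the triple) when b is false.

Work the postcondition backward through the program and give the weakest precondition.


Working backward. After the program, 3*s == e - 8 must hold.
Before s := e: 2*e == -8
Then branch requires 2*s == 4; else branch requires s != 6 && 2*e == -8.
Before the if: 2*s == 4
Before s := e - 2: 2*e == 8
Answer: WP = 2*e == 8


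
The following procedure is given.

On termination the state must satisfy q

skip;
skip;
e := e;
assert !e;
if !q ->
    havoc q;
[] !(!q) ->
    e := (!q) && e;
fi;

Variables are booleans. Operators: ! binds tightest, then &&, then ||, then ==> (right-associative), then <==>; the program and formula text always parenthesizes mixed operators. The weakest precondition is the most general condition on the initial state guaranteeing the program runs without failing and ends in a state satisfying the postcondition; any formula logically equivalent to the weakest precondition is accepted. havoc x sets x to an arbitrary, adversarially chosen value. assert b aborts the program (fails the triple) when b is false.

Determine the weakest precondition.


Working backward. After the program, q must hold.
Then branch requires false; else branch requires q.
Before the if: q
Before assert !e: (!e) && q
Before e := e: (!e) && q
Before skip: (!e) && q
Before skip: (!e) && q
Answer: WP = (!e) && q


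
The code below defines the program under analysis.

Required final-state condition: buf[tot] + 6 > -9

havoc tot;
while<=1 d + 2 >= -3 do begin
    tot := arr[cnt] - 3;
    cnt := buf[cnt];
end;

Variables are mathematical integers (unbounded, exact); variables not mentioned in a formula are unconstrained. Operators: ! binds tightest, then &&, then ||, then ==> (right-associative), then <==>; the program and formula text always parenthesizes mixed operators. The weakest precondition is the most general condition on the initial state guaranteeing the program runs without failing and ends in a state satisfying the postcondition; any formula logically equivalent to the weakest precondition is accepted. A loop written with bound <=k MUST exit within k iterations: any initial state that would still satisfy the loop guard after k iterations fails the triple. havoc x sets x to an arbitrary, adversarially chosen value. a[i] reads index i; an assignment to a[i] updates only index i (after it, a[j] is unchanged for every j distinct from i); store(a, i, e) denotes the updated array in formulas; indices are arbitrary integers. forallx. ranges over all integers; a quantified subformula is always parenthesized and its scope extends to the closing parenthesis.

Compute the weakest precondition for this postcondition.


Working backward. After the program, the postcondition buf[tot] + 6 > -9 must hold; in canonical form it is buf[tot] > -15.
Before the loop (bound <=1), unroll the exhaustion recursion (WP_0 = exit-now case; WP_j = one more guarded iteration, up to j = 1):
  WP_0: (!(d >= -5)) && buf[tot] > -15
  WP_1: (d >= -5 ==> ((!(d >= -5)) && buf[arr[cnt] - 3] > -15)) && ((!(d >= -5)) ==> buf[tot] > -15)
So before the loop: (d >= -5 ==> ((!(d >= -5)) && buf[arr[cnt] - 3] > -15)) && ((!(d >= -5)) ==> buf[tot] > -15)
Before havoc tot: forall tot_1. ((d >= -5 ==> ((!(d >= -5)) && buf[arr[cnt] - 3] > -15)) && ((!(d >= -5)) ==> buf[tot_1] > -15))
Answer: WP = forall tot_1. ((d >= -5 ==> ((!(d >= -5)) && buf[arr[cnt] - 3] > -15)) && ((!(d >= -5)) ==> buf[tot_1] > -15))


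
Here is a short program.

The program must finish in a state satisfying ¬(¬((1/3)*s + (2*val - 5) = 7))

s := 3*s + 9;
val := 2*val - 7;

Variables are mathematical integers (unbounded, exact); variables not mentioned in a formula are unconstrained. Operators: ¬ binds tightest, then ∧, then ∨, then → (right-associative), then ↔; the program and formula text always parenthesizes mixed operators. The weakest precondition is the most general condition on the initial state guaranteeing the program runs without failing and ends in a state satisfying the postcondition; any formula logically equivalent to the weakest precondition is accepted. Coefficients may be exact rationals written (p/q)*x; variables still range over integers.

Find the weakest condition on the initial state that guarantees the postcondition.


Working backward. After the program, the postcondition ¬(¬((1/3)*s + (2*val - 5) = 7)) must hold; in canonical form it is (1/3)*s + 2*val = 12.
Before val := 2*val - 7: (1/3)*s + 4*val = 26
Before s := 3*s + 9: s + 4*val = 23
Answer: WP = s + 4*val = 23


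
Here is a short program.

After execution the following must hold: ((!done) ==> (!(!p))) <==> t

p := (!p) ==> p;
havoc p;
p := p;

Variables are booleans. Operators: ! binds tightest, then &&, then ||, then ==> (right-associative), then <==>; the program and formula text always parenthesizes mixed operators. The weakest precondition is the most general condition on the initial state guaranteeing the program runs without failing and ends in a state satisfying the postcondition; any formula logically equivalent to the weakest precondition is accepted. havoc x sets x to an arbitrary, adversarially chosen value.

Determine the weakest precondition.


Working backward. After the program, the postcondition ((!done) ==> (!(!p))) <==> t must hold; in canonical form it is ((!done) ==> p) <==> t.
Before p := p: ((!done) ==> p) <==> t
Before havoc p: t && (done <==> t)
Before p := (!p) ==> p: t && (done <==> t)
Answer: WP = t && (done <==> t)


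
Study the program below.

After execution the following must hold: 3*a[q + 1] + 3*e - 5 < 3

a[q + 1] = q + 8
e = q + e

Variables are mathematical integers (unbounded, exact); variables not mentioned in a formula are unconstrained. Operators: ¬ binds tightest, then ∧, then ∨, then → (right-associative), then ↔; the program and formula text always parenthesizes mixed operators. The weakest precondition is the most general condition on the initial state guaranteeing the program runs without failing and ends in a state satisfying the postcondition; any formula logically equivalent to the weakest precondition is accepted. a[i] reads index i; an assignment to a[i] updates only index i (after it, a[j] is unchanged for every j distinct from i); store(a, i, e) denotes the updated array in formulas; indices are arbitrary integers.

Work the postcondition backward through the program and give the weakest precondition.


Working backward. After the program, the postcondition 3*a[q + 1] + 3*e - 5 < 3 must hold; in canonical form it is 3*a[q + 1] + 3*e < 8.
Before e := q + e: 3*a[q + 1] + 3*e + 3*q < 8
Before a[q + 1] := q + 8: 3*store(a, q + 1, q + 8)[q + 1] + 3*e + 3*q < 8
Answer: WP = 3*store(a, q + 1, q + 8)[q + 1] + 3*e + 3*q < 8


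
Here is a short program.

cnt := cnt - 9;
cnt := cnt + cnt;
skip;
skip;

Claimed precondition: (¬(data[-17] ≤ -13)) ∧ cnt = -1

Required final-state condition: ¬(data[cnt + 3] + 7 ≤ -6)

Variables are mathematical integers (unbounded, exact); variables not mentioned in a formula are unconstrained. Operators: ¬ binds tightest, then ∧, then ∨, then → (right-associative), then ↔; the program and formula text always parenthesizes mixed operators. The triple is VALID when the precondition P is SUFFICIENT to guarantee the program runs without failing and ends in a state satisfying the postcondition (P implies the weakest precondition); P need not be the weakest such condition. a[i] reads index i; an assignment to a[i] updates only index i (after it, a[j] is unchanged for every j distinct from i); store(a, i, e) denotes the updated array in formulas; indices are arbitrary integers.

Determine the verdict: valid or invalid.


Working backward. After the program, the postcondition ¬(data[cnt + 3] + 7 ≤ -6) must hold; in canonical form it is ¬(data[cnt + 3] ≤ -13).
Before skip: ¬(data[cnt + 3] ≤ -13)
Before skip: ¬(data[cnt + 3] ≤ -13)
Before cnt := cnt + cnt: ¬(data[2*cnt + 3] ≤ -13)
Before cnt := cnt - 9: ¬(data[2*cnt - 15] ≤ -13)
The weakest precondition is ¬(data[2*cnt - 15] ≤ -13).
Check whether (¬(data[-17] ≤ -13)) ∧ cnt = -1 implies it.
Every state satisfying the precondition satisfies the weakest precondition: the implication holds.
Answer: valid


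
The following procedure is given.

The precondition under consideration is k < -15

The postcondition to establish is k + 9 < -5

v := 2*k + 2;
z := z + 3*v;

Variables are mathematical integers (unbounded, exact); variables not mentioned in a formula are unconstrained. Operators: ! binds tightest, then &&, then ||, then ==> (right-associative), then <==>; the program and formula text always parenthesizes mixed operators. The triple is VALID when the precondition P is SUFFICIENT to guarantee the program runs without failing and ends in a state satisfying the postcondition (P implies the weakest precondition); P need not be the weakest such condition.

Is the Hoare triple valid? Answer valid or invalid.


Working backward. After the program, the postcondition k + 9 < -5 must hold; in canonical form it is k < -14.
Before z := z + 3*v: k < -14
Before v := 2*k + 2: k < -14
The weakest precondition is k < -14.
Check whether k < -15 implies it.
Every state satisfying the precondition satisfies the weakest precondition: the implication holds.
Answer: valid


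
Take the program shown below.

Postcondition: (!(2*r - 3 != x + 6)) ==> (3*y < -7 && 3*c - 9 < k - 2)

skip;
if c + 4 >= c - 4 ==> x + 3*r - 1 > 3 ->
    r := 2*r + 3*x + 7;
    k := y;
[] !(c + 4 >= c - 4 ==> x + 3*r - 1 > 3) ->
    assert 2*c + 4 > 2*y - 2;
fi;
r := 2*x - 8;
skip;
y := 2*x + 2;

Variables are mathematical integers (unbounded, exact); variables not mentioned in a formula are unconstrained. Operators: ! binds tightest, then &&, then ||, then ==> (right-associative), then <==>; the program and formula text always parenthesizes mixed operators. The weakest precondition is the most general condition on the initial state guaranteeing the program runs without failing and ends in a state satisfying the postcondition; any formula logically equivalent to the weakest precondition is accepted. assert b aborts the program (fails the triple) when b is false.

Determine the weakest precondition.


Working backward. After the program, the postcondition (!(2*r - 3 != x + 6)) ==> (3*y < -7 && 3*c - 9 < k - 2) must hold; in canonical form it is (!(2*r != x + 9)) ==> (3*y < -7 && 3*c < k + 7).
Before y := 2*x + 2: (!(2*r != x + 9)) ==> (6*x < -13 && 3*c < k + 7)
Before skip: (!(2*r != x + 9)) ==> (6*x < -13 && 3*c < k + 7)
Before r := 2*x - 8: (!(3*x != 25)) ==> (6*x < -13 && 3*c < k + 7)
Then branch requires (!(3*x != 25)) ==> (6*x < -13 && 3*c < y + 7); else branch requires 2*c > 2*y - 6 && ((!(3*x != 25)) ==> (6*x < -13 && 3*c < k + 7)).
Before the if: (3*r + x > 4 ==> ((!(3*x != 25)) ==> (6*x < -13 && 3*c < y + 7))) && ((!(3*r + x > 4)) ==> (2*c > 2*y - 6 && ((!(3*x != 25)) ==> (6*x < -13 && 3*c < k + 7))))
Before skip: (3*r + x > 4 ==> ((!(3*x != 25)) ==> (6*x < -13 && 3*c < y + 7))) && ((!(3*r + x > 4)) ==> (2*c > 2*y - 6 && ((!(3*x != 25)) ==> (6*x < -13 && 3*c < k + 7))))
Answer: WP = (3*r + x > 4 ==> ((!(3*x != 25)) ==> (6*x < -13 && 3*c < y + 7))) && ((!(3*r + x > 4)) ==> (2*c > 2*y - 6 && ((!(3*x != 25)) ==> (6*x < -13 && 3*c < k + 7))))


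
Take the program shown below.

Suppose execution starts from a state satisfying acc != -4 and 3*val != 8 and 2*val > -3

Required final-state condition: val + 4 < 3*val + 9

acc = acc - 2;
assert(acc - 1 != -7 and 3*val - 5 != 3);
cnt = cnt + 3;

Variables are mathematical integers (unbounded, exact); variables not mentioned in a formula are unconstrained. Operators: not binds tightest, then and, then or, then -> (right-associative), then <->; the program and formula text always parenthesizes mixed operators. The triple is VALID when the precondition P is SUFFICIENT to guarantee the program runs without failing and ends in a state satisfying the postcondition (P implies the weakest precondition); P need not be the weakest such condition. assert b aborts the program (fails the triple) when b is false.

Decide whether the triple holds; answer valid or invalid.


Working backward. After the program, the postcondition val + 4 < 3*val + 9 must hold; in canonical form it is 2*val > -5.
Before cnt := cnt + 3: 2*val > -5
Before assert acc - 1 != -7 and 3*val - 5 != 3: acc != -6 and 3*val != 8 and 2*val > -5
Before acc := acc - 2: acc != -4 and 3*val != 8 and 2*val > -5
The weakest precondition is acc != -4 and 3*val != 8 and 2*val > -5.
Check whether acc != -4 and 3*val != 8 and 2*val > -3 implies it.
Every state satisfying the precondition satisfies the weakest precondition: the implication holds.
Answer: valid


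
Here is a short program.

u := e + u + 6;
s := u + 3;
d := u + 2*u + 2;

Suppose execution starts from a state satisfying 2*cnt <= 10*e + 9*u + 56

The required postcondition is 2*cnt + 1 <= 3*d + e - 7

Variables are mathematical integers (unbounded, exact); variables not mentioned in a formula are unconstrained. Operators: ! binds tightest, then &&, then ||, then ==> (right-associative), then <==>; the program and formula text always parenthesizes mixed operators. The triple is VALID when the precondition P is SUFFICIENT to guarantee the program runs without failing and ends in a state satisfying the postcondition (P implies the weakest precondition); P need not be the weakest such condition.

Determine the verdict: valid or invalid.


Working backward. After the program, the postcondition 2*cnt + 1 <= 3*d + e - 7 must hold; in canonical form it is 2*cnt <= 3*d + e - 8.
Before d := u + 2*u + 2: 2*cnt <= e + 9*u - 2
Before s := u + 3: 2*cnt <= e + 9*u - 2
Before u := e + u + 6: 2*cnt <= 10*e + 9*u + 52
The weakest precondition is 2*cnt <= 10*e + 9*u + 52.
Check whether 2*cnt <= 10*e + 9*u + 56 implies it.
Countermodel: at the initial state cnt = -5, e = 0, u = -7, the precondition holds but the weakest precondition fails.
Answer: invalid


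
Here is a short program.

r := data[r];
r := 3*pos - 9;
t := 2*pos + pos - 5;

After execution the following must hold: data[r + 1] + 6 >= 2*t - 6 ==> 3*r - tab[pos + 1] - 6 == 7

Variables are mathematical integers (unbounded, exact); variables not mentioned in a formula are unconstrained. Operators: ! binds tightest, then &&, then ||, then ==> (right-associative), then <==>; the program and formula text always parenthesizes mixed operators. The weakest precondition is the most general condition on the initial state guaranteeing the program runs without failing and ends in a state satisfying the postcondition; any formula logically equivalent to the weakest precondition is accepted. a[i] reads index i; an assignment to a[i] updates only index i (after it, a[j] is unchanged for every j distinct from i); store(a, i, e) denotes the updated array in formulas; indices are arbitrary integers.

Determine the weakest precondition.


Working backward. After the program, the postcondition data[r + 1] + 6 >= 2*t - 6 ==> 3*r - tab[pos + 1] - 6 == 7 must hold; in canonical form it is data[r + 1] >= 2*t - 12 ==> 3*r == tab[pos + 1] + 13.
Before t := 2*pos + pos - 5: data[r + 1] >= 6*pos - 22 ==> 3*r == tab[pos + 1] + 13
Before r := 3*pos - 9: data[3*pos - 8] >= 6*pos - 22 ==> 9*pos == tab[pos + 1] + 40
Before r := data[r]: data[3*pos - 8] >= 6*pos - 22 ==> 9*pos == tab[pos + 1] + 40
Answer: WP = data[3*pos - 8] >= 6*pos - 22 ==> 9*pos == tab[pos + 1] + 40


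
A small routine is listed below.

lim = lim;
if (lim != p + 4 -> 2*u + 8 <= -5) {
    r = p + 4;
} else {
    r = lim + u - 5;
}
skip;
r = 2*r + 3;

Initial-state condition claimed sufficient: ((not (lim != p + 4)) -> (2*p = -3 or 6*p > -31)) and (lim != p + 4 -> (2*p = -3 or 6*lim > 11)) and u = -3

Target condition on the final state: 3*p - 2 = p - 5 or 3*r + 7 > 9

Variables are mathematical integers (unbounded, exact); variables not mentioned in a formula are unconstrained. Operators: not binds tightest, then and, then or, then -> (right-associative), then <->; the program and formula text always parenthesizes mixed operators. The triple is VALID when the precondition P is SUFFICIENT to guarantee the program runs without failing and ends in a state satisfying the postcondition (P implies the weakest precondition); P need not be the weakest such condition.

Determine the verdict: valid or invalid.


Working backward. After the program, the postcondition 3*p - 2 = p - 5 or 3*r + 7 > 9 must hold; in canonical form it is 2*p = -3 or 3*r > 2.
Before r := 2*r + 3: 2*p = -3 or 6*r > -7
Before skip: 2*p = -3 or 6*r > -7
Then branch requires 2*p = -3 or 6*p > -31; else branch requires 2*p = -3 or 6*lim + 6*u > 23.
Before the if: ((lim != p + 4 -> 2*u <= -13) -> (2*p = -3 or 6*p > -31)) and ((not (lim != p + 4 -> 2*u <= -13)) -> (2*p = -3 or 6*lim + 6*u > 23))
Before lim := lim: ((lim != p + 4 -> 2*u <= -13) -> (2*p = -3 or 6*p > -31)) and ((not (lim != p + 4 -> 2*u <= -13)) -> (2*p = -3 or 6*lim + 6*u > 23))
The weakest precondition is ((lim != p + 4 -> 2*u <= -13) -> (2*p = -3 or 6*p > -31)) and ((not (lim != p + 4 -> 2*u <= -13)) -> (2*p = -3 or 6*lim + 6*u > 23)).
Check whether ((not (lim != p + 4)) -> (2*p = -3 or 6*p > -31)) and (lim != p + 4 -> (2*p = -3 or 6*lim > 11)) and u = -3 implies it.
Countermodel: at the initial state lim = 2, p = -1, u = -3, the precondition holds but the weakest precondition fails.
Answer: invalid


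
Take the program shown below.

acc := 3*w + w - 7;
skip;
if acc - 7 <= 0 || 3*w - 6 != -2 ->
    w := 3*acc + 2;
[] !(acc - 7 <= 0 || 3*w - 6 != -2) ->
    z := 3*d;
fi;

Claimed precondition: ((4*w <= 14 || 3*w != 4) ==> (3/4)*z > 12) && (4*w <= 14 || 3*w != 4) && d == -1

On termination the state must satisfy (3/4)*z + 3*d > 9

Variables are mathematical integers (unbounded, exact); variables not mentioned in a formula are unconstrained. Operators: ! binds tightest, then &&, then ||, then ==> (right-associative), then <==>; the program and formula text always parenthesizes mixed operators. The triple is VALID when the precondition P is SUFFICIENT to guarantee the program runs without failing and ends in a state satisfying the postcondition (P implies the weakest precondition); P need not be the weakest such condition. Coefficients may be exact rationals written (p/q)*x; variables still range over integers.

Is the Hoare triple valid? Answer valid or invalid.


Working backward. After the program, the postcondition (3/4)*z + 3*d > 9 must hold; in canonical form it is 3*d + (3/4)*z > 9.
Then branch requires 3*d + (3/4)*z > 9; else branch requires (21/4)*d > 9.
Before the if: ((acc <= 7 || 3*w != 4) ==> 3*d + (3/4)*z > 9) && ((!(acc <= 7 || 3*w != 4)) ==> (21/4)*d > 9)
Before skip: ((acc <= 7 || 3*w != 4) ==> 3*d + (3/4)*z > 9) && ((!(acc <= 7 || 3*w != 4)) ==> (21/4)*d > 9)
Before acc := 3*w + w - 7: ((4*w <= 14 || 3*w != 4) ==> 3*d + (3/4)*z > 9) && ((!(4*w <= 14 || 3*w != 4)) ==> (21/4)*d > 9)
The weakest precondition is ((4*w <= 14 || 3*w != 4) ==> 3*d + (3/4)*z > 9) && ((!(4*w <= 14 || 3*w != 4)) ==> (21/4)*d > 9).
Check whether ((4*w <= 14 || 3*w != 4) ==> (3/4)*z > 12) && (4*w <= 14 || 3*w != 4) && d == -1 implies it.
Every state satisfying the precondition satisfies the weakest precondition: the implication holds.
Answer: valid


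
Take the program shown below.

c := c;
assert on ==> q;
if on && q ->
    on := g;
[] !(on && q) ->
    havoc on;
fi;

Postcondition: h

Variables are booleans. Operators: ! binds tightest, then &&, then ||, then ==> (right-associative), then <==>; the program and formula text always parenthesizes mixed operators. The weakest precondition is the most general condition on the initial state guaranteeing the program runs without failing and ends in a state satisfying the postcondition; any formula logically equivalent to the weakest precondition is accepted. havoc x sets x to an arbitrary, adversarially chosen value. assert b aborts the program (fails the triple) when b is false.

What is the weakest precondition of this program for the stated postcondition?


Working backward. After the program, h must hold.
Then branch requires h; else branch requires h.
Before the if: ((on && q) ==> h) && ((!(on && q)) ==> h)
Before assert on ==> q: (on ==> q) && ((on && q) ==> h) && ((!(on && q)) ==> h)
Before c := c: (on ==> q) && ((on && q) ==> h) && ((!(on && q)) ==> h)
Answer: WP = (on ==> q) && ((on && q) ==> h) && ((!(on && q)) ==> h)


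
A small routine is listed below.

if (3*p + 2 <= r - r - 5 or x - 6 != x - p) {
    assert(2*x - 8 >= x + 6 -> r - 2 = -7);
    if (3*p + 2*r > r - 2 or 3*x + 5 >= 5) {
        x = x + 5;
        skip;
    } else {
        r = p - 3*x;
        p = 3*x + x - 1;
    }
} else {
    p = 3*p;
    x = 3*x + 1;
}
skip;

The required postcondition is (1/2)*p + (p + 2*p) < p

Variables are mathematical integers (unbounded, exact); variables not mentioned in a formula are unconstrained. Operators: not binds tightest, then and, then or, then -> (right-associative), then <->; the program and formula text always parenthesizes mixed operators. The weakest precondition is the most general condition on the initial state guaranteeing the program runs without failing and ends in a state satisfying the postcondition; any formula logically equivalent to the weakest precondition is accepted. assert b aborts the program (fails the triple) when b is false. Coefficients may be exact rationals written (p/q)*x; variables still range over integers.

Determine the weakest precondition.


Working backward. After the program, the postcondition (1/2)*p + (p + 2*p) < p must hold; in canonical form it is (5/2)*p < 0.
Before skip: (5/2)*p < 0
Then branch requires (x >= 14 -> r = -5) and ((3*p + r > -2 or 3*x >= 0) -> (5/2)*p < 0) and ((not (3*p + r > -2 or 3*x >= 0)) -> 10*x < 5/2); else branch requires (15/2)*p < 0.
Before the if: ((3*p <= -7 or p != 6) -> ((x >= 14 -> r = -5) and ((3*p + r > -2 or 3*x >= 0) -> (5/2)*p < 0) and ((not (3*p + r > -2 or 3*x >= 0)) -> 10*x < 5/2))) and ((not (3*p <= -7 or p != 6)) -> (15/2)*p < 0)
Answer: WP = ((3*p <= -7 or p != 6) -> ((x >= 14 -> r = -5) and ((3*p + r > -2 or 3*x >= 0) -> (5/2)*p < 0) and ((not (3*p + r > -2 or 3*x >= 0)) -> 10*x < 5/2))) and ((not (3*p <= -7 or p != 6)) -> (15/2)*p < 0)
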